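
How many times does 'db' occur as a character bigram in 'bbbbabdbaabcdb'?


Scanning 'bbbbabdbaabcdb' for bigram 'db':
  Position 0: 'bb' -> no
  Position 1: 'bb' -> no
  Position 2: 'bb' -> no
  Position 3: 'ba' -> no
  Position 4: 'ab' -> no
  Position 5: 'bd' -> no
  Position 6: 'db' -> MATCH
  Position 7: 'ba' -> no
  Position 8: 'aa' -> no
  Position 9: 'ab' -> no
  Position 10: 'bc' -> no
  Position 11: 'cd' -> no
  Position 12: 'db' -> MATCH
Total matches: 2

2


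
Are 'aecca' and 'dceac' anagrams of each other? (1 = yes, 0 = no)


Sort characters of 'aecca': 'aacce'
Sort characters of 'dceac': 'accde'
Sorted forms differ -> they are NOT anagrams
Result: 0

0


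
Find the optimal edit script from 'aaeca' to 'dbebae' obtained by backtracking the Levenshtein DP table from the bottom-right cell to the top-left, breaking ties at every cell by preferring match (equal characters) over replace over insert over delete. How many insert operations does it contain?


Edit distance = 4. Backtracking from cell (5, 6) with preference match > replace > insert > delete,
then listing the resulting alignment 'aaeca' -> 'dbebae' left to right:
  Step 1: replace a->d
  Step 2: replace a->b
  Step 3: keep 'e'
  Step 4: replace c->b
  Step 5: keep 'a'
  Step 6: insert 'e' [insertion #1]
Total insertions: 1

1


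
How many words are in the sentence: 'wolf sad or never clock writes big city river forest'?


Counting words by splitting on spaces:
  Word 1: 'wolf'
  Word 2: 'sad'
  Word 3: 'or'
  Word 4: 'never'
  Word 5: 'clock'
  Word 6: 'writes'
  Word 7: 'big'
  Word 8: 'city'
  Word 9: 'river'
  Word 10: 'forest'
Total words: 10

10


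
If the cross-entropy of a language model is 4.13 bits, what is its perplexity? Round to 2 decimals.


Perplexity formula: PP = 2^H
H = 4.13
PP = 2^4.13
Decompose: 2^4.13 = 2^4 * 2^0.13
2^4 = 16, 2^0.13 ~ 1.0942937
PP ~ 16 * 1.0942937 = 17.5086992
Rounded to 2 decimals: 17.51

17.51


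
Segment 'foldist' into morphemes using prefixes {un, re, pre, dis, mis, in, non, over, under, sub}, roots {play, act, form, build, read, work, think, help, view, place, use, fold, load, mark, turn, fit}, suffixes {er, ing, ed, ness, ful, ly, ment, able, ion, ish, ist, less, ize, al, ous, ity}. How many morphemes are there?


Segmenting 'foldist' against the inventory:
  'fold' -> root (morpheme 1)
  'ist' -> suffix (morpheme 2)
Total morphemes: 2

2


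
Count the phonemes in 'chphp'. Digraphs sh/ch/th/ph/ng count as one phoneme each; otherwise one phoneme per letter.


Parsing 'chphp' greedily, digraphs first:
  'ch' -> digraph (1 consonant phoneme) (phonemes so far: 1)
  'ph' -> digraph (1 consonant phoneme) (phonemes so far: 2)
  'p' -> consonant phoneme (phonemes so far: 3)
Total phonemes: 3

3


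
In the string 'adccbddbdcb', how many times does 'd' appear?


Scanning 'adccbddbdcb' for 'd':
  Position 1: 'd' -> MATCH (count: 1)
  Position 5: 'd' -> MATCH (count: 2)
  Position 6: 'd' -> MATCH (count: 3)
  Position 8: 'd' -> MATCH (count: 4)
Total occurrences of 'd': 4

4


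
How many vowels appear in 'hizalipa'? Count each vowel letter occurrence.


Scanning each character of 'hizalipa':
  Position 1: 'h' -> consonant (running count: 0)
  Position 2: 'i' -> vowel (running count: 1)
  Position 3: 'z' -> consonant (running count: 1)
  Position 4: 'a' -> vowel (running count: 2)
  Position 5: 'l' -> consonant (running count: 2)
  Position 6: 'i' -> vowel (running count: 3)
  Position 7: 'p' -> consonant (running count: 3)
  Position 8: 'a' -> vowel (running count: 4)
Total vowels: 4

4


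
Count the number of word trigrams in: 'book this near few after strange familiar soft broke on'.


Word trigrams from [10] words:
  Trigram 1: (book this near)
  Trigram 2: (this near few)
  Trigram 3: (near few after)
  Trigram 4: (few after strange)
  Trigram 5: (after strange familiar)
  Trigram 6: (strange familiar soft)
  Trigram 7: (familiar soft broke)
  Trigram 8: (soft broke on)
Total word trigrams: 10 - 2 = 8

8


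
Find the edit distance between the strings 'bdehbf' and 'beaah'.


Building DP table for s1='bdehbf' (len 6) and s2='beaah' (len 5):
       b  e  a  a  h
    0  1  2  3  4  5
  b 1  0  1  2  3  4
  d 2  1  1  2  3  4
  e 3  2  1  2  3  4
  h 4  3  2  2  3  3
  b 5  4  3  3  3  4
  f 6  5  4  4  4  4
Edit distance = dp[6][5] = 4

4


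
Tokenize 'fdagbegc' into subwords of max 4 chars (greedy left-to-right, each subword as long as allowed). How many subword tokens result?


'fdagbegc' has 8 characters.
Chunking with max size 4:
  Chunk 1: 'fdag' (positions 0-3)
  Chunk 2: 'begc' (positions 4-7)
Total chunks: ceil(8 / 4) = 2

2


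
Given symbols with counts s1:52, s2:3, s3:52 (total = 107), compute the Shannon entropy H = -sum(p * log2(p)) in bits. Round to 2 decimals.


Computing entropy H = -sum(p_i * log2(p_i)):
  s1: p = 52/107 = 0.4860, -p*log2(p) = 0.5059
  s2: p = 3/107 = 0.0280, -p*log2(p) = 0.1446
  s3: p = 52/107 = 0.4860, -p*log2(p) = 0.5059
H = sum of terms = 1.1564
Rounded to 2 decimals: 1.16

1.16


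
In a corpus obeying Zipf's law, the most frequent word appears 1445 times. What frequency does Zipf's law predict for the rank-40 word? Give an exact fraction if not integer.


Zipf's law: freq(rank) = f1 / rank
f1 = 1445, rank = 40
freq = 1445 / 40
GCD(1445, 40) = 5
Simplified: 289/8

289/8


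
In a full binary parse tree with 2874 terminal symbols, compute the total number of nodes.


Leaf nodes (terminals): 2874
Internal nodes = n - 1 = 2874 - 1 = 2873
Total = leaves + internal = 2874 + 2873 = 5747

5747


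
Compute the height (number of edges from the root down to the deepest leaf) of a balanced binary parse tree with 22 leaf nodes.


In a balanced binary tree with n leaves the deepest leaf is ceil(log2(n)) edges below the root.
log2(22) = 4.4594
ceil(4.4594) = 5
height (edges) = 5

5


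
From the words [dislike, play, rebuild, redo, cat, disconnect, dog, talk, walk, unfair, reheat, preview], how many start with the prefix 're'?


Checking each word for prefix 're':
  'dislike' -> no (count: 0)
  'play' -> no (count: 0)
  'rebuild' -> YES, starts with 're' (count: 1)
  'redo' -> YES, starts with 're' (count: 2)
  'cat' -> no (count: 2)
  'disconnect' -> no (count: 2)
  'dog' -> no (count: 2)
  'talk' -> no (count: 2)
  'walk' -> no (count: 2)
  'unfair' -> no (count: 2)
  'reheat' -> YES, starts with 're' (count: 3)
  'preview' -> no (count: 3)
Total with prefix 're': 3

3


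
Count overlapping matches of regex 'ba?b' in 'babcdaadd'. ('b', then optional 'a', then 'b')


Pattern: ba?b means 'b', then optional 'a', then 'b'.
Scanning 'babcdaadd' position-by-position:
  Pos 0: window 'bab' -> MATCH
  Pos 1: window 'abc' -> no
  Pos 2: window 'bcd' -> no
  Pos 3: window 'cda' -> no
  Pos 4: window 'daa' -> no
  Pos 5: window 'aad' -> no
  Pos 6: window 'add' -> no
  Pos 7: window 'dd' -> no
  Pos 8: window 'd' -> no
Total matches: 1

1


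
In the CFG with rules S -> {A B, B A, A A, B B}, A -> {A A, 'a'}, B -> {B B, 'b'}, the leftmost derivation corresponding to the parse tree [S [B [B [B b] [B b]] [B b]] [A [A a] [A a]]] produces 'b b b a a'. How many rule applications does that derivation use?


Every bracketed nonterminal node [X ...] in the tree is produced by exactly one rule application.
Reading the tree off as a leftmost derivation:
  Step 1: S  =>  B A   (applied S -> B A)
  Step 2: B A  =>  B B A   (applied B -> B B)
  Step 3: B B A  =>  B B B A   (applied B -> B B)
  Step 4: B B B A  =>  b B B A   (applied B -> b)
  Step 5: b B B A  =>  b b B A   (applied B -> b)
  Step 6: b b B A  =>  b b b A   (applied B -> b)
  Step 7: b b b A  =>  b b b A A   (applied A -> A A)
  Step 8: b b b A A  =>  b b b a A   (applied A -> a)
  Step 9: b b b a A  =>  b b b a a   (applied A -> a)
Final yield: b b b a a
Total rewrite steps: 9

9


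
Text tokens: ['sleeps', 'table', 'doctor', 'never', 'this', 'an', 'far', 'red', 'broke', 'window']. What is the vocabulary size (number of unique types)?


Listing all tokens and tracking unique types:
  Token 1: 'sleeps' -> NEW (unique so far: 1)
  Token 2: 'table' -> NEW (unique so far: 2)
  Token 3: 'doctor' -> NEW (unique so far: 3)
  Token 4: 'never' -> NEW (unique so far: 4)
  Token 5: 'this' -> NEW (unique so far: 5)
  Token 6: 'an' -> NEW (unique so far: 6)
  Token 7: 'far' -> NEW (unique so far: 7)
  Token 8: 'red' -> NEW (unique so far: 8)
  Token 9: 'broke' -> NEW (unique so far: 9)
  Token 10: 'window' -> NEW (unique so far: 10)
Unique types: ('an', 'broke', 'doctor', 'far', 'never', 'red', 'sleeps', 'table', 'this', 'window')
Vocabulary size: 10

10


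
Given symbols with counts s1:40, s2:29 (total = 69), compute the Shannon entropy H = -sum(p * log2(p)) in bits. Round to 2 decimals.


Computing entropy H = -sum(p_i * log2(p_i)):
  s1: p = 40/69 = 0.5797, -p*log2(p) = 0.4560
  s2: p = 29/69 = 0.4203, -p*log2(p) = 0.5256
H = sum of terms = 0.9816
Rounded to 2 decimals: 0.98

0.98


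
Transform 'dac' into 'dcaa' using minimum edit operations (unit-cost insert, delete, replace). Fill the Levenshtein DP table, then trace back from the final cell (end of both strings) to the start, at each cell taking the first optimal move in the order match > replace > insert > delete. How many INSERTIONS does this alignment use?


Edit distance = 2. Backtracking from cell (3, 4) with preference match > replace > insert > delete,
then listing the resulting alignment 'dac' -> 'dcaa' left to right:
  Step 1: keep 'd'
  Step 2: insert 'c' [insertion #1]
  Step 3: keep 'a'
  Step 4: replace c->a
Total insertions: 1

1


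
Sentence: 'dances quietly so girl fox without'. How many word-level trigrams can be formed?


Word trigrams from [6] words:
  Trigram 1: (dances quietly so)
  Trigram 2: (quietly so girl)
  Trigram 3: (so girl fox)
  Trigram 4: (girl fox without)
Total word trigrams: 6 - 2 = 4

4


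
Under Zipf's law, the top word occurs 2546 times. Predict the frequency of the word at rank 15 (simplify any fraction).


Zipf's law: freq(rank) = f1 / rank
f1 = 2546, rank = 15
freq = 2546 / 15
GCD(2546, 15) = 1
Simplified: 2546/15

2546/15


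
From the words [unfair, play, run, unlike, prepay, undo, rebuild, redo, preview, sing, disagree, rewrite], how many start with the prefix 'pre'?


Checking each word for prefix 'pre':
  'unfair' -> no (count: 0)
  'play' -> no (count: 0)
  'run' -> no (count: 0)
  'unlike' -> no (count: 0)
  'prepay' -> YES, starts with 'pre' (count: 1)
  'undo' -> no (count: 1)
  'rebuild' -> no (count: 1)
  'redo' -> no (count: 1)
  'preview' -> YES, starts with 'pre' (count: 2)
  'sing' -> no (count: 2)
  'disagree' -> no (count: 2)
  'rewrite' -> no (count: 2)
Total with prefix 'pre': 2

2


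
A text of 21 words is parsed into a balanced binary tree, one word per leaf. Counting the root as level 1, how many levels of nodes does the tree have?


In a balanced binary tree with n leaves the deepest leaf is ceil(log2(n)) edges below the root,
so counting node levels inclusive of root and leaves gives ceil(log2(n)) + 1 levels.
log2(21) = 4.3923
ceil(4.3923) = 5
levels = 5 + 1 = 6

6


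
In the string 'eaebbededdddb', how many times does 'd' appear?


Scanning 'eaebbededdddb' for 'd':
  Position 6: 'd' -> MATCH (count: 1)
  Position 8: 'd' -> MATCH (count: 2)
  Position 9: 'd' -> MATCH (count: 3)
  Position 10: 'd' -> MATCH (count: 4)
  Position 11: 'd' -> MATCH (count: 5)
Total occurrences of 'd': 5

5


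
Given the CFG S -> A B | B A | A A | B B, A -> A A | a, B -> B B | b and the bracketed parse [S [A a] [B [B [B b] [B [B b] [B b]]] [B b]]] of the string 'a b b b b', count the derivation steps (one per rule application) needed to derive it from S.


Every bracketed nonterminal node [X ...] in the tree is produced by exactly one rule application.
Reading the tree off as a leftmost derivation:
  Step 1: S  =>  A B   (applied S -> A B)
  Step 2: A B  =>  a B   (applied A -> a)
  Step 3: a B  =>  a B B   (applied B -> B B)
  Step 4: a B B  =>  a B B B   (applied B -> B B)
  Step 5: a B B B  =>  a b B B   (applied B -> b)
  Step 6: a b B B  =>  a b B B B   (applied B -> B B)
  Step 7: a b B B B  =>  a b b B B   (applied B -> b)
  Step 8: a b b B B  =>  a b b b B   (applied B -> b)
  Step 9: a b b b B  =>  a b b b b   (applied B -> b)
Final yield: a b b b b
Total rewrite steps: 9

9


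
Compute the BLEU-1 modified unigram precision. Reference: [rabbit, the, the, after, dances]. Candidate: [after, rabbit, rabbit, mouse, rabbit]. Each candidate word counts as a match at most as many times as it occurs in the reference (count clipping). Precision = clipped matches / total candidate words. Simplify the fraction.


Reference word counts: {'after': 1, 'dances': 1, 'rabbit': 1, 'the': 2}
Checking each candidate word (with clipping):
  'after' -> in reference (ref count 1, used 1/1) -> match (matches: 1)
  'rabbit' -> in reference (ref count 1, used 1/1) -> match (matches: 2)
  'rabbit' -> ref count 1 already used up (1/1) -> clipped, no match (matches: 2)
  'mouse' -> not in reference -> no match (matches: 2)
  'rabbit' -> ref count 1 already used up (1/1) -> clipped, no match (matches: 2)
Clipped matches: 2, Candidate length: 5
Precision = 2/5

2/5


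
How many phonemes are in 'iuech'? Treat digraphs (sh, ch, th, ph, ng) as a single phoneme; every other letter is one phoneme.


Parsing 'iuech' greedily, digraphs first:
  'i' -> vowel phoneme (phonemes so far: 1)
  'u' -> vowel phoneme (phonemes so far: 2)
  'e' -> vowel phoneme (phonemes so far: 3)
  'ch' -> digraph (1 consonant phoneme) (phonemes so far: 4)
Total phonemes: 4

4


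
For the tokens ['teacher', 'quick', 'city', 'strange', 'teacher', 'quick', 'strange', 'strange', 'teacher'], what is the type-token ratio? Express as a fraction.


Tokens: 9
Unique types: ('city', 'quick', 'strange', 'teacher') = 4
TTR = 4/9
Already in lowest terms.

4/9


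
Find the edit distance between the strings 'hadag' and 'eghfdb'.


Building DP table for s1='hadag' (len 5) and s2='eghfdb' (len 6):
       e  g  h  f  d  b
    0  1  2  3  4  5  6
  h 1  1  2  2  3  4  5
  a 2  2  2  3  3  4  5
  d 3  3  3  3  4  3  4
  a 4  4  4  4  4  4  4
  g 5  5  4  5  5  5  5
Edit distance = dp[5][6] = 5

5


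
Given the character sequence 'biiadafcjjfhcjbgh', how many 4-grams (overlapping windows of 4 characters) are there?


String 'biiadafcjjfhcjbgh' has length L = 17.
Number of overlapping n-grams = L - n + 1
Substituting: 17 - 4 + 1 = 14

14


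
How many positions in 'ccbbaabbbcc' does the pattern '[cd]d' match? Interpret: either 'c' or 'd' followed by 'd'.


Pattern: [cd]d means either 'c' or 'd' followed by 'd'.
Scanning 'ccbbaabbbcc' position-by-position:
  Pos 0: window 'cc' -> no
  Pos 1: window 'cb' -> no
  Pos 2: window 'bb' -> no
  Pos 3: window 'ba' -> no
  Pos 4: window 'aa' -> no
  Pos 5: window 'ab' -> no
  Pos 6: window 'bb' -> no
  Pos 7: window 'bb' -> no
  Pos 8: window 'bc' -> no
  Pos 9: window 'cc' -> no
  Pos 10: window 'c' -> no
Total matches: 0

0


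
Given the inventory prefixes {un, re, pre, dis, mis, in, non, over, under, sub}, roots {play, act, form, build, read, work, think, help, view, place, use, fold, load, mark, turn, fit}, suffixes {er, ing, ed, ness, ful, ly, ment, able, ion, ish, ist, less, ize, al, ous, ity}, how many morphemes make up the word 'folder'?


Segmenting 'folder' against the inventory:
  'fold' -> root (morpheme 1)
  'er' -> suffix (morpheme 2)
Total morphemes: 2

2


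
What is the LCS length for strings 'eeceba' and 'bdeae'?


DP table for LCS of 'eeceba' and 'bdeae':
       b  d  e  a  e
    0  0  0  0  0  0
  e 0  0  0  1  1  1
  e 0  0  0  1  1  2
  c 0  0  0  1  1  2
  e 0  0  0  1  1  2
  b 0  1  1  1  1  2
  a 0  1  1  1  2  2
LCS: 'ee'
LCS length = 2

2


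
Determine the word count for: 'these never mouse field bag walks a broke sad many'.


Counting words by splitting on spaces:
  Word 1: 'these'
  Word 2: 'never'
  Word 3: 'mouse'
  Word 4: 'field'
  Word 5: 'bag'
  Word 6: 'walks'
  Word 7: 'a'
  Word 8: 'broke'
  Word 9: 'sad'
  Word 10: 'many'
Total words: 10

10


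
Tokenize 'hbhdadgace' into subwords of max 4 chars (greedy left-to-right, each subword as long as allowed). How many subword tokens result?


'hbhdadgace' has 10 characters.
Chunking with max size 4:
  Chunk 1: 'hbhd' (positions 0-3)
  Chunk 2: 'adga' (positions 4-7)
  Chunk 3: 'ce' (positions 8-9)
Total chunks: ceil(10 / 4) = 3

3


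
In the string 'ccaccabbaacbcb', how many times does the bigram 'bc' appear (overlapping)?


Scanning 'ccaccabbaacbcb' for bigram 'bc':
  Position 0: 'cc' -> no
  Position 1: 'ca' -> no
  Position 2: 'ac' -> no
  Position 3: 'cc' -> no
  Position 4: 'ca' -> no
  Position 5: 'ab' -> no
  Position 6: 'bb' -> no
  Position 7: 'ba' -> no
  Position 8: 'aa' -> no
  Position 9: 'ac' -> no
  Position 10: 'cb' -> no
  Position 11: 'bc' -> MATCH
  Position 12: 'cb' -> no
Total matches: 1

1


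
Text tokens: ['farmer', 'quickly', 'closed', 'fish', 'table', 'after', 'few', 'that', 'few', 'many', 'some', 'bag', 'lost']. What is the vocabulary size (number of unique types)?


Listing all tokens and tracking unique types:
  Token 1: 'farmer' -> NEW (unique so far: 1)
  Token 2: 'quickly' -> NEW (unique so far: 2)
  Token 3: 'closed' -> NEW (unique so far: 3)
  Token 4: 'fish' -> NEW (unique so far: 4)
  Token 5: 'table' -> NEW (unique so far: 5)
  Token 6: 'after' -> NEW (unique so far: 6)
  Token 7: 'few' -> NEW (unique so far: 7)
  Token 8: 'that' -> NEW (unique so far: 8)
  Token 9: 'few' -> duplicate (unique so far: 8)
  Token 10: 'many' -> NEW (unique so far: 9)
  Token 11: 'some' -> NEW (unique so far: 10)
  Token 12: 'bag' -> NEW (unique so far: 11)
  Token 13: 'lost' -> NEW (unique so far: 12)
Unique types: ('after', 'bag', 'closed', 'farmer', 'few', 'fish', 'lost', 'many', 'quickly', 'some', 'table', 'that')
Vocabulary size: 12

12


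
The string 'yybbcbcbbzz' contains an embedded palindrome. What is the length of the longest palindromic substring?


Scanning 'yybbcbcbbzz' for palindromic substrings.
Substring at positions 2-8: 'bbcbcbb'.
Check: reverse('bbcbcbb') = 'bbcbcbb' -> palindrome confirmed.
Neighbouring characters ('y' / 'z') break symmetry, so it cannot extend further.
No longer palindromic substring exists; longest length = 7

7


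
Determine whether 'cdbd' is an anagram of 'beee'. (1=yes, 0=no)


Sort characters of 'cdbd': 'bcdd'
Sort characters of 'beee': 'beee'
Sorted forms differ -> they are NOT anagrams
Result: 0

0


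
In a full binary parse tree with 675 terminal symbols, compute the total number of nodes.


Leaf nodes (terminals): 675
Internal nodes = n - 1 = 675 - 1 = 674
Total = leaves + internal = 675 + 674 = 1349

1349


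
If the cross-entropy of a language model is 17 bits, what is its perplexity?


Perplexity formula: PP = 2^H
H = 17
PP = 2^17
PP = 2^17 = 131072

131072


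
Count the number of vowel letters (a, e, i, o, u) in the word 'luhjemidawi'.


Scanning each character of 'luhjemidawi':
  Position 1: 'l' -> consonant (running count: 0)
  Position 2: 'u' -> vowel (running count: 1)
  Position 3: 'h' -> consonant (running count: 1)
  Position 4: 'j' -> consonant (running count: 1)
  Position 5: 'e' -> vowel (running count: 2)
  Position 6: 'm' -> consonant (running count: 2)
  Position 7: 'i' -> vowel (running count: 3)
  Position 8: 'd' -> consonant (running count: 3)
  Position 9: 'a' -> vowel (running count: 4)
  Position 10: 'w' -> consonant (running count: 4)
  Position 11: 'i' -> vowel (running count: 5)
Total vowels: 5

5


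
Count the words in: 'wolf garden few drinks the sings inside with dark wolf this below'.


Counting words by splitting on spaces:
  Word 1: 'wolf'
  Word 2: 'garden'
  Word 3: 'few'
  Word 4: 'drinks'
  Word 5: 'the'
  Word 6: 'sings'
  Word 7: 'inside'
  Word 8: 'with'
  Word 9: 'dark'
  Word 10: 'wolf'
  Word 11: 'this'
  Word 12: 'below'
Total words: 12

12


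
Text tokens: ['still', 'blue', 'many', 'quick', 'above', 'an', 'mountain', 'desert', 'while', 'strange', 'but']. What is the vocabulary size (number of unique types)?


Listing all tokens and tracking unique types:
  Token 1: 'still' -> NEW (unique so far: 1)
  Token 2: 'blue' -> NEW (unique so far: 2)
  Token 3: 'many' -> NEW (unique so far: 3)
  Token 4: 'quick' -> NEW (unique so far: 4)
  Token 5: 'above' -> NEW (unique so far: 5)
  Token 6: 'an' -> NEW (unique so far: 6)
  Token 7: 'mountain' -> NEW (unique so far: 7)
  Token 8: 'desert' -> NEW (unique so far: 8)
  Token 9: 'while' -> NEW (unique so far: 9)
  Token 10: 'strange' -> NEW (unique so far: 10)
  Token 11: 'but' -> NEW (unique so far: 11)
Unique types: ('above', 'an', 'blue', 'but', 'desert', 'many', 'mountain', 'quick', 'still', 'strange', 'while')
Vocabulary size: 11

11


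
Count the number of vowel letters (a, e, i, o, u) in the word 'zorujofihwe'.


Scanning each character of 'zorujofihwe':
  Position 1: 'z' -> consonant (running count: 0)
  Position 2: 'o' -> vowel (running count: 1)
  Position 3: 'r' -> consonant (running count: 1)
  Position 4: 'u' -> vowel (running count: 2)
  Position 5: 'j' -> consonant (running count: 2)
  Position 6: 'o' -> vowel (running count: 3)
  Position 7: 'f' -> consonant (running count: 3)
  Position 8: 'i' -> vowel (running count: 4)
  Position 9: 'h' -> consonant (running count: 4)
  Position 10: 'w' -> consonant (running count: 4)
  Position 11: 'e' -> vowel (running count: 5)
Total vowels: 5

5


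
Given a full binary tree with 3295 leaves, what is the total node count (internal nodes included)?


Leaf nodes (terminals): 3295
Internal nodes = n - 1 = 3295 - 1 = 3294
Total = leaves + internal = 3295 + 3294 = 6589

6589


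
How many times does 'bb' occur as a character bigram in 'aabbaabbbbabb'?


Scanning 'aabbaabbbbabb' for bigram 'bb':
  Position 0: 'aa' -> no
  Position 1: 'ab' -> no
  Position 2: 'bb' -> MATCH
  Position 3: 'ba' -> no
  Position 4: 'aa' -> no
  Position 5: 'ab' -> no
  Position 6: 'bb' -> MATCH
  Position 7: 'bb' -> MATCH
  Position 8: 'bb' -> MATCH
  Position 9: 'ba' -> no
  Position 10: 'ab' -> no
  Position 11: 'bb' -> MATCH
Total matches: 5

5


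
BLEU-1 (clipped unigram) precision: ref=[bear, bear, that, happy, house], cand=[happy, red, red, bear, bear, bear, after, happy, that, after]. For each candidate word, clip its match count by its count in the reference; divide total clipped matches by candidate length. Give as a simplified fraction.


Reference word counts: {'bear': 2, 'happy': 1, 'house': 1, 'that': 1}
Checking each candidate word (with clipping):
  'happy' -> in reference (ref count 1, used 1/1) -> match (matches: 1)
  'red' -> not in reference -> no match (matches: 1)
  'red' -> not in reference -> no match (matches: 1)
  'bear' -> in reference (ref count 2, used 1/2) -> match (matches: 2)
  'bear' -> in reference (ref count 2, used 2/2) -> match (matches: 3)
  'bear' -> ref count 2 already used up (2/2) -> clipped, no match (matches: 3)
  'after' -> not in reference -> no match (matches: 3)
  'happy' -> ref count 1 already used up (1/1) -> clipped, no match (matches: 3)
  'that' -> in reference (ref count 1, used 1/1) -> match (matches: 4)
  'after' -> not in reference -> no match (matches: 4)
Clipped matches: 4, Candidate length: 10
Precision = 4/10 = 2/5

2/5


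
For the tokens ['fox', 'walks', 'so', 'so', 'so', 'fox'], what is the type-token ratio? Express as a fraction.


Tokens: 6
Unique types: ('fox', 'so', 'walks') = 3
TTR = 3/6
Simplify: divide both by 3 -> 1/2
TTR = 1/2

1/2


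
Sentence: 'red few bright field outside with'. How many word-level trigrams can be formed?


Word trigrams from [6] words:
  Trigram 1: (red few bright)
  Trigram 2: (few bright field)
  Trigram 3: (bright field outside)
  Trigram 4: (field outside with)
Total word trigrams: 6 - 2 = 4

4


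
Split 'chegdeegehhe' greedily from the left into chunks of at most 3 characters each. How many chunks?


'chegdeegehhe' has 12 characters.
Chunking with max size 3:
  Chunk 1: 'che' (positions 0-2)
  Chunk 2: 'gde' (positions 3-5)
  Chunk 3: 'ege' (positions 6-8)
  Chunk 4: 'hhe' (positions 9-11)
Total chunks: ceil(12 / 3) = 4

4


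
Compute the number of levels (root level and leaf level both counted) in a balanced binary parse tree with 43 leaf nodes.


In a balanced binary tree with n leaves the deepest leaf is ceil(log2(n)) edges below the root,
so counting node levels inclusive of root and leaves gives ceil(log2(n)) + 1 levels.
log2(43) = 5.4263
ceil(5.4263) = 6
levels = 6 + 1 = 7

7


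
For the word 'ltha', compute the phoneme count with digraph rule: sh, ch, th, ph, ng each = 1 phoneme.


Parsing 'ltha' greedily, digraphs first:
  'l' -> consonant phoneme (phonemes so far: 1)
  'th' -> digraph (1 consonant phoneme) (phonemes so far: 2)
  'a' -> vowel phoneme (phonemes so far: 3)
Total phonemes: 3

3


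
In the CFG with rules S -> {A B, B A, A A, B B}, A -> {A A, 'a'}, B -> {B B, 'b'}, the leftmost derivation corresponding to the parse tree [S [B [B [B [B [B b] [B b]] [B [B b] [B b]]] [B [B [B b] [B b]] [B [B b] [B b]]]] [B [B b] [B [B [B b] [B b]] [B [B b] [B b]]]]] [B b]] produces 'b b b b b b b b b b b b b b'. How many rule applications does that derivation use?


Every bracketed nonterminal node [X ...] in the tree is produced by exactly one rule application.
Reading the tree off as a leftmost derivation:
  Step 1: S  =>  B B   (applied S -> B B)
  Step 2: B B  =>  B B B   (applied B -> B B)
  Step 3: B B B  =>  B B B B   (applied B -> B B)
  Step 4: B B B B  =>  B B B B B   (applied B -> B B)
  Step 5: B B B B B  =>  B B B B B B   (applied B -> B B)
  Step 6: B B B B B B  =>  b B B B B B   (applied B -> b)
  Step 7: b B B B B B  =>  b b B B B B   (applied B -> b)
  Step 8: b b B B B B  =>  b b B B B B B   (applied B -> B B)
  Step 9: b b B B B B B  =>  b b b B B B B   (applied B -> b)
  Step 10: b b b B B B B  =>  b b b b B B B   (applied B -> b)
  Step 11: b b b b B B B  =>  b b b b B B B B   (applied B -> B B)
  Step 12: b b b b B B B B  =>  b b b b B B B B B   (applied B -> B B)
  Step 13: b b b b B B B B B  =>  b b b b b B B B B   (applied B -> b)
  Step 14: b b b b b B B B B  =>  b b b b b b B B B   (applied B -> b)
  Step 15: b b b b b b B B B  =>  b b b b b b B B B B   (applied B -> B B)
  Step 16: b b b b b b B B B B  =>  b b b b b b b B B B   (applied B -> b)
  Step 17: b b b b b b b B B B  =>  b b b b b b b b B B   (applied B -> b)
  Step 18: b b b b b b b b B B  =>  b b b b b b b b B B B   (applied B -> B B)
  Step 19: b b b b b b b b B B B  =>  b b b b b b b b b B B   (applied B -> b)
  Step 20: b b b b b b b b b B B  =>  b b b b b b b b b B B B   (applied B -> B B)
  Step 21: b b b b b b b b b B B B  =>  b b b b b b b b b B B B B   (applied B -> B B)
  Step 22: b b b b b b b b b B B B B  =>  b b b b b b b b b b B B B   (applied B -> b)
  Step 23: b b b b b b b b b b B B B  =>  b b b b b b b b b b b B B   (applied B -> b)
  Step 24: b b b b b b b b b b b B B  =>  b b b b b b b b b b b B B B   (applied B -> B B)
  Step 25: b b b b b b b b b b b B B B  =>  b b b b b b b b b b b b B B   (applied B -> b)
  Step 26: b b b b b b b b b b b b B B  =>  b b b b b b b b b b b b b B   (applied B -> b)
  Step 27: b b b b b b b b b b b b b B  =>  b b b b b b b b b b b b b b   (applied B -> b)
Final yield: b b b b b b b b b b b b b b
Total rewrite steps: 27

27


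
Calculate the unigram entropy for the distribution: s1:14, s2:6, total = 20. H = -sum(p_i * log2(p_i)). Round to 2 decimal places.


Computing entropy H = -sum(p_i * log2(p_i)):
  s1: p = 14/20 = 0.7000, -p*log2(p) = 0.3602
  s2: p = 6/20 = 0.3000, -p*log2(p) = 0.5211
H = sum of terms = 0.8813
Rounded to 2 decimals: 0.88

0.88


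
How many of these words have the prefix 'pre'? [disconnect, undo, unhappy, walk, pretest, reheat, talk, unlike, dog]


Checking each word for prefix 'pre':
  'disconnect' -> no (count: 0)
  'undo' -> no (count: 0)
  'unhappy' -> no (count: 0)
  'walk' -> no (count: 0)
  'pretest' -> YES, starts with 'pre' (count: 1)
  'reheat' -> no (count: 1)
  'talk' -> no (count: 1)
  'unlike' -> no (count: 1)
  'dog' -> no (count: 1)
Total with prefix 'pre': 1

1


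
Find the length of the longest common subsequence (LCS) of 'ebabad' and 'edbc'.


DP table for LCS of 'ebabad' and 'edbc':
       e  d  b  c
    0  0  0  0  0
  e 0  1  1  1  1
  b 0  1  1  2  2
  a 0  1  1  2  2
  b 0  1  1  2  2
  a 0  1  1  2  2
  d 0  1  2  2  2
LCS: 'eb'
LCS length = 2

2


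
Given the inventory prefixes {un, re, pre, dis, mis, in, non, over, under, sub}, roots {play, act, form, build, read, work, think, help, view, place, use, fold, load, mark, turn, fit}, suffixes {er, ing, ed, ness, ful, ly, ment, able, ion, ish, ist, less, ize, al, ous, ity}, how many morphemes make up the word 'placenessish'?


Segmenting 'placenessish' against the inventory:
  'place' -> root (morpheme 1)
  'ness' -> suffix (morpheme 2)
  'ish' -> suffix (morpheme 3)
Total morphemes: 3

3


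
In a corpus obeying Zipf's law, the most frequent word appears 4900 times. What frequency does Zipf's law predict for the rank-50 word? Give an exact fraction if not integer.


Zipf's law: freq(rank) = f1 / rank
f1 = 4900, rank = 50
freq = 4900 / 50
= 98

98


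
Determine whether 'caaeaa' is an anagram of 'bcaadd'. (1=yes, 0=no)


Sort characters of 'caaeaa': 'aaaace'
Sort characters of 'bcaadd': 'aabcdd'
Sorted forms differ -> they are NOT anagrams
Result: 0

0


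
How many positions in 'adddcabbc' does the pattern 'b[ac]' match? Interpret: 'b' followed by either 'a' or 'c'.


Pattern: b[ac] means 'b' followed by either 'a' or 'c'.
Scanning 'adddcabbc' position-by-position:
  Pos 0: window 'ad' -> no
  Pos 1: window 'dd' -> no
  Pos 2: window 'dd' -> no
  Pos 3: window 'dc' -> no
  Pos 4: window 'ca' -> no
  Pos 5: window 'ab' -> no
  Pos 6: window 'bb' -> no
  Pos 7: window 'bc' -> MATCH
  Pos 8: window 'c' -> no
Total matches: 1

1


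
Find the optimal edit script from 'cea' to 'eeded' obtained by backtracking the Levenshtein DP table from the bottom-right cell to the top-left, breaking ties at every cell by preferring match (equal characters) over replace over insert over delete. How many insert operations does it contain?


Edit distance = 4. Backtracking from cell (3, 5) with preference match > replace > insert > delete,
then listing the resulting alignment 'cea' -> 'eeded' left to right:
  Step 1: insert 'e' [insertion #1]
  Step 2: insert 'e' [insertion #2]
  Step 3: replace c->d
  Step 4: keep 'e'
  Step 5: replace a->d
Total insertions: 2

2


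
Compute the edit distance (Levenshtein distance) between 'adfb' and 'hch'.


Building DP table for s1='adfb' (len 4) and s2='hch' (len 3):
       h  c  h
    0  1  2  3
  a 1  1  2  3
  d 2  2  2  3
  f 3  3  3  3
  b 4  4  4  4
Edit distance = dp[4][3] = 4

4


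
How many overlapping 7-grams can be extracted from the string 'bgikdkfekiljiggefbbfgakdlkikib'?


String 'bgikdkfekiljiggefbbfgakdlkikib' has length L = 30.
Number of overlapping n-grams = L - n + 1
Substituting: 30 - 7 + 1 = 24

24


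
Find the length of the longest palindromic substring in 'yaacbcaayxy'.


Scanning 'yaacbcaayxy' for palindromic substrings.
Substring at positions 0-8: 'yaacbcaay'.
Check: reverse('yaacbcaay') = 'yaacbcaay' -> palindrome confirmed.
Neighbouring characters ('-' / 'x') break symmetry, so it cannot extend further.
No longer palindromic substring exists; longest length = 9

9


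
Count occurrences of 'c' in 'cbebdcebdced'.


Scanning 'cbebdcebdced' for 'c':
  Position 0: 'c' -> MATCH (count: 1)
  Position 5: 'c' -> MATCH (count: 2)
  Position 9: 'c' -> MATCH (count: 3)
Total occurrences of 'c': 3

3


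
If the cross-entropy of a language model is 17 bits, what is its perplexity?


Perplexity formula: PP = 2^H
H = 17
PP = 2^17
PP = 2^17 = 131072

131072


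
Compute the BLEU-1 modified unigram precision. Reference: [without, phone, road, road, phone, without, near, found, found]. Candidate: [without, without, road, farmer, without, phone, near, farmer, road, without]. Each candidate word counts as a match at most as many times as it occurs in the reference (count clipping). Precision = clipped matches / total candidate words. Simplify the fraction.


Reference word counts: {'found': 2, 'near': 1, 'phone': 2, 'road': 2, 'without': 2}
Checking each candidate word (with clipping):
  'without' -> in reference (ref count 2, used 1/2) -> match (matches: 1)
  'without' -> in reference (ref count 2, used 2/2) -> match (matches: 2)
  'road' -> in reference (ref count 2, used 1/2) -> match (matches: 3)
  'farmer' -> not in reference -> no match (matches: 3)
  'without' -> ref count 2 already used up (2/2) -> clipped, no match (matches: 3)
  'phone' -> in reference (ref count 2, used 1/2) -> match (matches: 4)
  'near' -> in reference (ref count 1, used 1/1) -> match (matches: 5)
  'farmer' -> not in reference -> no match (matches: 5)
  'road' -> in reference (ref count 2, used 2/2) -> match (matches: 6)
  'without' -> ref count 2 already used up (2/2) -> clipped, no match (matches: 6)
Clipped matches: 6, Candidate length: 10
Precision = 6/10 = 3/5

3/5


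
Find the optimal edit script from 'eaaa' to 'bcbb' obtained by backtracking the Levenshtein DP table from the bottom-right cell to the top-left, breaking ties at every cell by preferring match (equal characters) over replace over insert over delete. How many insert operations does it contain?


Edit distance = 4. Backtracking from cell (4, 4) with preference match > replace > insert > delete,
then listing the resulting alignment 'eaaa' -> 'bcbb' left to right:
  Step 1: replace e->b
  Step 2: replace a->c
  Step 3: replace a->b
  Step 4: replace a->b
Total insertions: 0

0


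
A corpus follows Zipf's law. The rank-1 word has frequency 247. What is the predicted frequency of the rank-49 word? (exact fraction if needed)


Zipf's law: freq(rank) = f1 / rank
f1 = 247, rank = 49
freq = 247 / 49
GCD(247, 49) = 1
Simplified: 247/49

247/49


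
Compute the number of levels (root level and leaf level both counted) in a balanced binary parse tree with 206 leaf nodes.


In a balanced binary tree with n leaves the deepest leaf is ceil(log2(n)) edges below the root,
so counting node levels inclusive of root and leaves gives ceil(log2(n)) + 1 levels.
log2(206) = 7.6865
ceil(7.6865) = 8
levels = 8 + 1 = 9

9


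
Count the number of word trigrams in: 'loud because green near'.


Word trigrams from [4] words:
  Trigram 1: (loud because green)
  Trigram 2: (because green near)
Total word trigrams: 4 - 2 = 2

2


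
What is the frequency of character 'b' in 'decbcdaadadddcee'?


Scanning 'decbcdaadadddcee' for 'b':
  Position 3: 'b' -> MATCH (count: 1)
Total occurrences of 'b': 1

1


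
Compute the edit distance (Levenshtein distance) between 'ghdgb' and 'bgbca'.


Building DP table for s1='ghdgb' (len 5) and s2='bgbca' (len 5):
       b  g  b  c  a
    0  1  2  3  4  5
  g 1  1  1  2  3  4
  h 2  2  2  2  3  4
  d 3  3  3  3  3  4
  g 4  4  3  4  4  4
  b 5  4  4  3  4  5
Edit distance = dp[5][5] = 5

5


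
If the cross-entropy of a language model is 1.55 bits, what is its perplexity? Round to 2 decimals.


Perplexity formula: PP = 2^H
H = 1.55
PP = 2^1.55
Decompose: 2^1.55 = 2^1 * 2^0.55
2^1 = 2, 2^0.55 ~ 1.4640857
PP ~ 2 * 1.4640857 = 2.9281714
Rounded to 2 decimals: 2.93

2.93


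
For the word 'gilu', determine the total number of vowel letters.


Scanning each character of 'gilu':
  Position 1: 'g' -> consonant (running count: 0)
  Position 2: 'i' -> vowel (running count: 1)
  Position 3: 'l' -> consonant (running count: 1)
  Position 4: 'u' -> vowel (running count: 2)
Total vowels: 2

2


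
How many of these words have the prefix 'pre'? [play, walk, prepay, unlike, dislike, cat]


Checking each word for prefix 'pre':
  'play' -> no (count: 0)
  'walk' -> no (count: 0)
  'prepay' -> YES, starts with 'pre' (count: 1)
  'unlike' -> no (count: 1)
  'dislike' -> no (count: 1)
  'cat' -> no (count: 1)
Total with prefix 'pre': 1

1


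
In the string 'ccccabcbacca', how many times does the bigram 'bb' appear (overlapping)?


Scanning 'ccccabcbacca' for bigram 'bb':
  Position 0: 'cc' -> no
  Position 1: 'cc' -> no
  Position 2: 'cc' -> no
  Position 3: 'ca' -> no
  Position 4: 'ab' -> no
  Position 5: 'bc' -> no
  Position 6: 'cb' -> no
  Position 7: 'ba' -> no
  Position 8: 'ac' -> no
  Position 9: 'cc' -> no
  Position 10: 'ca' -> no
Total matches: 0

0


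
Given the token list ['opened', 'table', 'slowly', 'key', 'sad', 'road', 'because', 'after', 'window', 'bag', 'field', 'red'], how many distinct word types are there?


Listing all tokens and tracking unique types:
  Token 1: 'opened' -> NEW (unique so far: 1)
  Token 2: 'table' -> NEW (unique so far: 2)
  Token 3: 'slowly' -> NEW (unique so far: 3)
  Token 4: 'key' -> NEW (unique so far: 4)
  Token 5: 'sad' -> NEW (unique so far: 5)
  Token 6: 'road' -> NEW (unique so far: 6)
  Token 7: 'because' -> NEW (unique so far: 7)
  Token 8: 'after' -> NEW (unique so far: 8)
  Token 9: 'window' -> NEW (unique so far: 9)
  Token 10: 'bag' -> NEW (unique so far: 10)
  Token 11: 'field' -> NEW (unique so far: 11)
  Token 12: 'red' -> NEW (unique so far: 12)
Unique types: ('after', 'bag', 'because', 'field', 'key', 'opened', 'red', 'road', 'sad', 'slowly', 'table', 'window')
Vocabulary size: 12

12


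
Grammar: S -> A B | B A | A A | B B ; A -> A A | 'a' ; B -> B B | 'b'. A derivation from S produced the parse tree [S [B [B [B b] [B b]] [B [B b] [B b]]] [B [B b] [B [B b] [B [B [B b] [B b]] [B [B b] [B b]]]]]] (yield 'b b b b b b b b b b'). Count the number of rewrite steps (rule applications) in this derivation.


Every bracketed nonterminal node [X ...] in the tree is produced by exactly one rule application.
Reading the tree off as a leftmost derivation:
  Step 1: S  =>  B B   (applied S -> B B)
  Step 2: B B  =>  B B B   (applied B -> B B)
  Step 3: B B B  =>  B B B B   (applied B -> B B)
  Step 4: B B B B  =>  b B B B   (applied B -> b)
  Step 5: b B B B  =>  b b B B   (applied B -> b)
  Step 6: b b B B  =>  b b B B B   (applied B -> B B)
  Step 7: b b B B B  =>  b b b B B   (applied B -> b)
  Step 8: b b b B B  =>  b b b b B   (applied B -> b)
  Step 9: b b b b B  =>  b b b b B B   (applied B -> B B)
  Step 10: b b b b B B  =>  b b b b b B   (applied B -> b)
  Step 11: b b b b b B  =>  b b b b b B B   (applied B -> B B)
  Step 12: b b b b b B B  =>  b b b b b b B   (applied B -> b)
  Step 13: b b b b b b B  =>  b b b b b b B B   (applied B -> B B)
  Step 14: b b b b b b B B  =>  b b b b b b B B B   (applied B -> B B)
  Step 15: b b b b b b B B B  =>  b b b b b b b B B   (applied B -> b)
  Step 16: b b b b b b b B B  =>  b b b b b b b b B   (applied B -> b)
  Step 17: b b b b b b b b B  =>  b b b b b b b b B B   (applied B -> B B)
  Step 18: b b b b b b b b B B  =>  b b b b b b b b b B   (applied B -> b)
  Step 19: b b b b b b b b b B  =>  b b b b b b b b b b   (applied B -> b)
Final yield: b b b b b b b b b b
Total rewrite steps: 19

19


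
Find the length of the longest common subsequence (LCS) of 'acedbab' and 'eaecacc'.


DP table for LCS of 'acedbab' and 'eaecacc':
       e  a  e  c  a  c  c
    0  0  0  0  0  0  0  0
  a 0  0  1  1  1  1  1  1
  c 0  0  1  1  2  2  2  2
  e 0  1  1  2  2  2  2  2
  d 0  1  1  2  2  2  2  2
  b 0  1  1  2  2  2  2  2
  a 0  1  2  2  2  3  3  3
  b 0  1  2  2  2  3  3  3
LCS: 'aca'
LCS length = 3

3


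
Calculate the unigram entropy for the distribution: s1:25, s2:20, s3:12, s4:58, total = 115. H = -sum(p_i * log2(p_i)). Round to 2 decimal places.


Computing entropy H = -sum(p_i * log2(p_i)):
  s1: p = 25/115 = 0.2174, -p*log2(p) = 0.4786
  s2: p = 20/115 = 0.1739, -p*log2(p) = 0.4389
  s3: p = 12/115 = 0.1043, -p*log2(p) = 0.3402
  s4: p = 58/115 = 0.5043, -p*log2(p) = 0.4980
H = sum of terms = 1.7557
Rounded to 2 decimals: 1.76

1.76


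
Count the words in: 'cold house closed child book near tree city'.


Counting words by splitting on spaces:
  Word 1: 'cold'
  Word 2: 'house'
  Word 3: 'closed'
  Word 4: 'child'
  Word 5: 'book'
  Word 6: 'near'
  Word 7: 'tree'
  Word 8: 'city'
Total words: 8

8
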